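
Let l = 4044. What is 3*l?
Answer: 12132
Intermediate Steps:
3*l = 3*4044 = 12132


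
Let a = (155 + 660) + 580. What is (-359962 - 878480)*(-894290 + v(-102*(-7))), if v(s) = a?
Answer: 1105798669590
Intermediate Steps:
a = 1395 (a = 815 + 580 = 1395)
v(s) = 1395
(-359962 - 878480)*(-894290 + v(-102*(-7))) = (-359962 - 878480)*(-894290 + 1395) = -1238442*(-892895) = 1105798669590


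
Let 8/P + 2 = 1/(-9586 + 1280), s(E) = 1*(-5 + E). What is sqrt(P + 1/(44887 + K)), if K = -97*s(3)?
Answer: 5*I*sqrt(9970848888248959)/249643551 ≈ 1.9999*I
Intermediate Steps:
s(E) = -5 + E
K = 194 (K = -97*(-5 + 3) = -97*(-2) = 194)
P = -66448/16613 (P = 8/(-2 + 1/(-9586 + 1280)) = 8/(-2 + 1/(-8306)) = 8/(-2 - 1/8306) = 8/(-16613/8306) = 8*(-8306/16613) = -66448/16613 ≈ -3.9998)
sqrt(P + 1/(44887 + K)) = sqrt(-66448/16613 + 1/(44887 + 194)) = sqrt(-66448/16613 + 1/45081) = sqrt(-2995525675/748930653) = 5*I*sqrt(9970848888248959)/249643551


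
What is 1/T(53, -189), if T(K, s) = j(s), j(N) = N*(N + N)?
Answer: 1/71442 ≈ 1.3997e-5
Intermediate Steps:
j(N) = 2*N² (j(N) = N*(2*N) = 2*N²)
T(K, s) = 2*s²
1/T(53, -189) = 1/(2*(-189)²) = 1/(2*35721) = 1/71442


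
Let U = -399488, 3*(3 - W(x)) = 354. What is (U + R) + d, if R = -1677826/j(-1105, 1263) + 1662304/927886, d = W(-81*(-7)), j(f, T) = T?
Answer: -234928743359369/585960009 ≈ -4.0093e+5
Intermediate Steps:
W(x) = -115 (W(x) = 3 - 1/3*354 = 3 - 118 = -115)
d = -115
R = -777365882942/585960009 (R = -1677826/1263 + 1662304/927886 = -1677826*1/1263 + 1662304*(1/927886) = -1677826/1263 + 831152/463943 = -777365882942/585960009 ≈ -1326.7)
(U + R) + d = (-399488 - 777365882942/585960009) - 115 = -234861357958334/585960009 - 115 = -234928743359369/585960009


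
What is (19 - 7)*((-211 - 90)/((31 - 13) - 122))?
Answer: 903/26 ≈ 34.731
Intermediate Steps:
(19 - 7)*((-211 - 90)/((31 - 13) - 122)) = 12*(-301/(18 - 122)) = 12*(-301/(-104)) = 12*(-301*(-1/104)) = 12*(301/104) = 903/26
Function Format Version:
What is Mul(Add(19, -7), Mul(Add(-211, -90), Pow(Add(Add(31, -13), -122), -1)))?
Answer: Rational(903, 26) ≈ 34.731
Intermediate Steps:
Mul(Add(19, -7), Mul(Add(-211, -90), Pow(Add(Add(31, -13), -122), -1))) = Mul(12, Mul(-301, Pow(Add(18, -122), -1))) = Mul(12, Mul(-301, Pow(-104, -1))) = Mul(12, Mul(-301, Rational(-1, 104))) = Mul(12, Rational(301, 104)) = Rational(903, 26)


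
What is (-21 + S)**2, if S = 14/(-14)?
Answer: 484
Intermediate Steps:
S = -1 (S = 14*(-1/14) = -1)
(-21 + S)**2 = (-21 - 1)**2 = (-22)**2 = 484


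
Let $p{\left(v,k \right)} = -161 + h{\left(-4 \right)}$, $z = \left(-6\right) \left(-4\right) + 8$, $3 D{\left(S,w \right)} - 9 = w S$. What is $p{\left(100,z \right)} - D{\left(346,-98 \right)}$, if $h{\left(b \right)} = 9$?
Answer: $\frac{33443}{3} \approx 11148.0$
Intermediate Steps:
$D{\left(S,w \right)} = 3 + \frac{S w}{3}$ ($D{\left(S,w \right)} = 3 + \frac{w S}{3} = 3 + \frac{S w}{3}$)
$z = 32$ ($z = 24 + 8 = 32$)
$p{\left(v,k \right)} = -152$ ($p{\left(v,k \right)} = -161 + 9 = -152$)
$p{\left(100,z \right)} - D{\left(346,-98 \right)} = -152 - \left(3 + \frac{1}{3} \cdot 346 \left(-98\right)\right) = -152 - \left(3 - \frac{33908}{3}\right) = -152 - - \frac{33899}{3} = -152 + \frac{33899}{3} = \frac{33443}{3}$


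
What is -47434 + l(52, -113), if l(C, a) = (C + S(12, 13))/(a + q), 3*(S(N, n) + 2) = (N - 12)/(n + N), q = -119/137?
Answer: -14799545/312 ≈ -47434.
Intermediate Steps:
q = -119/137 (q = -119*1/137 = -119/137 ≈ -0.86861)
S(N, n) = -2 + (-12 + N)/(3*(N + n)) (S(N, n) = -2 + ((N - 12)/(n + N))/3 = -2 + ((-12 + N)/(N + n))/3 = -2 + (-12 + N)/(3*(N + n)))
l(C, a) = (-2 + C)/(-119/137 + a) (l(C, a) = (C + (-4 - 2*13 - 5/3*12)/(12 + 13))/(a - 119/137) = (C + (-4 - 26 - 20)/25)/(-119/137 + a) = (C + (1/25)*(-50))/(-119/137 + a) = (C - 2)/(-119/137 + a) = (-2 + C)/(-119/137 + a))
-47434 + l(52, -113) = -47434 + 137*(-2 + 52)/(-119 + 137*(-113)) = -47434 + 137*50/(-119 - 15481) = -47434 + 137*50/(-15600) = -47434 + 137*(-1/15600)*50 = -47434 - 137/312 = -14799545/312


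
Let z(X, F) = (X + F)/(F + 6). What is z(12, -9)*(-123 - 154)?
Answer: 277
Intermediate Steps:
z(X, F) = (F + X)/(6 + F)
z(12, -9)*(-123 - 154) = ((-9 + 12)/(6 - 9))*(-123 - 154) = (3/(-3))*(-277) = -⅓*3*(-277) = -1*(-277) = 277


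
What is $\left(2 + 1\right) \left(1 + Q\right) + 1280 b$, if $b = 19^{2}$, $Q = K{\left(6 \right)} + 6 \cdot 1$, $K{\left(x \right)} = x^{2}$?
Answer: $462209$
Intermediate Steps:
$Q = 42$ ($Q = 6^{2} + 6 \cdot 1 = 36 + 6 = 42$)
$b = 361$
$\left(2 + 1\right) \left(1 + Q\right) + 1280 b = \left(2 + 1\right) \left(1 + 42\right) + 1280 \cdot 361 = 3 \cdot 43 + 462080 = 129 + 462080 = 462209$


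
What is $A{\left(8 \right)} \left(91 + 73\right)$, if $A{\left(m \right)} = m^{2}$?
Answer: $10496$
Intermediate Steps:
$A{\left(8 \right)} \left(91 + 73\right) = 8^{2} \left(91 + 73\right) = 64 \cdot 164 = 10496$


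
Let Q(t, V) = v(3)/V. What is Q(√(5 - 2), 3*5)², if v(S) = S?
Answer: 1/25 ≈ 0.040000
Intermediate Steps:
Q(t, V) = 3/V
Q(√(5 - 2), 3*5)² = (3/((3*5)))² = (3/15)² = (3*(1/15))² = (⅕)² = 1/25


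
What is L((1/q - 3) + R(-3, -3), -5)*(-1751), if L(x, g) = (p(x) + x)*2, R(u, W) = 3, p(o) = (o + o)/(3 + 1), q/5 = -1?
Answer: 5253/5 ≈ 1050.6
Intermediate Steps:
q = -5 (q = 5*(-1) = -5)
p(o) = o/2 (p(o) = (2*o)/4 = (2*o)*(1/4) = o/2)
L(x, g) = 3*x (L(x, g) = (x/2 + x)*2 = (3*x/2)*2 = 3*x)
L((1/q - 3) + R(-3, -3), -5)*(-1751) = (3*((1/(-5) - 3) + 3))*(-1751) = (3*((-1/5 - 3) + 3))*(-1751) = (3*(-16/5 + 3))*(-1751) = (3*(-1/5))*(-1751) = -3/5*(-1751) = 5253/5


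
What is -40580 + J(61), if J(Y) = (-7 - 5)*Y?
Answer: -41312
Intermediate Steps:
J(Y) = -12*Y
-40580 + J(61) = -40580 - 12*61 = -40580 - 732 = -41312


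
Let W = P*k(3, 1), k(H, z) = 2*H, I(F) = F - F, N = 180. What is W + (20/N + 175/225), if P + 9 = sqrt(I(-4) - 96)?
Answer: -478/9 + 24*I*sqrt(6) ≈ -53.111 + 58.788*I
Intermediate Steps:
I(F) = 0
P = -9 + 4*I*sqrt(6) (P = -9 + sqrt(0 - 96) = -9 + sqrt(-96) = -9 + 4*I*sqrt(6) ≈ -9.0 + 9.798*I)
W = -54 + 24*I*sqrt(6) (W = (-9 + 4*I*sqrt(6))*(2*3) = (-9 + 4*I*sqrt(6))*6 = -54 + 24*I*sqrt(6) ≈ -54.0 + 58.788*I)
W + (20/N + 175/225) = (-54 + 24*I*sqrt(6)) + (20/180 + 175/225) = (-54 + 24*I*sqrt(6)) + (20*(1/180) + 175*(1/225)) = (-54 + 24*I*sqrt(6)) + (1/9 + 7/9) = (-54 + 24*I*sqrt(6)) + 8/9 = -478/9 + 24*I*sqrt(6)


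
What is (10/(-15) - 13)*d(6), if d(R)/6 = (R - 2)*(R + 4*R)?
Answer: -9840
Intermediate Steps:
d(R) = 30*R*(-2 + R) (d(R) = 6*((R - 2)*(R + 4*R)) = 6*((-2 + R)*(5*R)) = 6*(5*R*(-2 + R)) = 30*R*(-2 + R))
(10/(-15) - 13)*d(6) = (10/(-15) - 13)*(30*6*(-2 + 6)) = (10*(-1/15) - 13)*(30*6*4) = (-2/3 - 13)*720 = -41/3*720 = -9840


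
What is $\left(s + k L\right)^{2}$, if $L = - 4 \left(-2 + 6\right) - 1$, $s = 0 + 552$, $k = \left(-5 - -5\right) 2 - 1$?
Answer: $323761$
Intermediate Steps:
$k = -1$ ($k = \left(-5 + 5\right) 2 - 1 = 0 \cdot 2 - 1 = 0 - 1 = -1$)
$s = 552$
$L = -17$ ($L = \left(-4\right) 4 - 1 = -16 - 1 = -17$)
$\left(s + k L\right)^{2} = \left(552 - -17\right)^{2} = \left(552 + 17\right)^{2} = 569^{2} = 323761$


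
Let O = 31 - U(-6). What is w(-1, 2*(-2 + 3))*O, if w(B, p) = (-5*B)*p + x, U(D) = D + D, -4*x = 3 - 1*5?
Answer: 903/2 ≈ 451.50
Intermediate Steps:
x = ½ (x = -(3 - 1*5)/4 = -(3 - 5)/4 = -¼*(-2) = ½ ≈ 0.50000)
U(D) = 2*D
w(B, p) = ½ - 5*B*p (w(B, p) = (-5*B)*p + ½ = -5*B*p + ½ = ½ - 5*B*p)
O = 43 (O = 31 - 2*(-6) = 31 - 1*(-12) = 31 + 12 = 43)
w(-1, 2*(-2 + 3))*O = (½ - 5*(-1)*2*(-2 + 3))*43 = (½ - 5*(-1)*2*1)*43 = (½ - 5*(-1)*2)*43 = (½ + 10)*43 = (21/2)*43 = 903/2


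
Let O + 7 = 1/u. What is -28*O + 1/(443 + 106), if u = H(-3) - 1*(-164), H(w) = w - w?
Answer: 4407962/22509 ≈ 195.83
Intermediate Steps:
H(w) = 0
u = 164 (u = 0 - 1*(-164) = 0 + 164 = 164)
O = -1147/164 (O = -7 + 1/164 = -1147/164 ≈ -6.9939)
-28*O + 1/(443 + 106) = -28*(-1147/164) + 1/(443 + 106) = 8029/41 + 1/549 = 4407962/22509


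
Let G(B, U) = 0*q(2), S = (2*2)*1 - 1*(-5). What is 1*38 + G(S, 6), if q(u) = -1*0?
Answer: 38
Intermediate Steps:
q(u) = 0
S = 9 (S = 4*1 + 5 = 4 + 5 = 9)
G(B, U) = 0 (G(B, U) = 0*0 = 0)
1*38 + G(S, 6) = 1*38 + 0 = 38 + 0 = 38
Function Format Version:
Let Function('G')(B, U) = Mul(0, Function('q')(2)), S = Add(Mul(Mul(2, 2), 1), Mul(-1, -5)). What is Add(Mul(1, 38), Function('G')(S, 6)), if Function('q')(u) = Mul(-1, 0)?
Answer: 38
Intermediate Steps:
Function('q')(u) = 0
S = 9 (S = Add(Mul(4, 1), 5) = Add(4, 5) = 9)
Function('G')(B, U) = 0 (Function('G')(B, U) = Mul(0, 0) = 0)
Add(Mul(1, 38), Function('G')(S, 6)) = Add(Mul(1, 38), 0) = Add(38, 0) = 38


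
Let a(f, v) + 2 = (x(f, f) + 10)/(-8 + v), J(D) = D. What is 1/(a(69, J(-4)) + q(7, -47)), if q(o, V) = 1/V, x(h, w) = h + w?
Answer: -141/2024 ≈ -0.069664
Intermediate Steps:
a(f, v) = -2 + (10 + 2*f)/(-8 + v) (a(f, v) = -2 + ((f + f) + 10)/(-8 + v) = -2 + (2*f + 10)/(-8 + v) = -2 + (10 + 2*f)/(-8 + v))
1/(a(69, J(-4)) + q(7, -47)) = 1/(2*(13 + 69 - 1*(-4))/(-8 - 4) + 1/(-47)) = 1/(2*(13 + 69 + 4)/(-12) - 1/47) = 1/(2*(-1/12)*86 - 1/47) = 1/(-43/3 - 1/47) = 1/(-2024/141) = -141/2024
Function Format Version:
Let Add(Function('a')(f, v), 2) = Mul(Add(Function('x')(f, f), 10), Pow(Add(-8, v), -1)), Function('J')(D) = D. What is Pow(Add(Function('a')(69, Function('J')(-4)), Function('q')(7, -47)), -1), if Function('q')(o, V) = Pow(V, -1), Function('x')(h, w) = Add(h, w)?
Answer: Rational(-141, 2024) ≈ -0.069664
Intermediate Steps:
Function('a')(f, v) = Add(-2, Mul(Pow(Add(-8, v), -1), Add(10, Mul(2, f)))) (Function('a')(f, v) = Add(-2, Mul(Add(Add(f, f), 10), Pow(Add(-8, v), -1))) = Add(-2, Mul(Add(Mul(2, f), 10), Pow(Add(-8, v), -1))) = Add(-2, Mul(Add(10, Mul(2, f)), Pow(Add(-8, v), -1))) = Add(-2, Mul(Pow(Add(-8, v), -1), Add(10, Mul(2, f)))))
Pow(Add(Function('a')(69, Function('J')(-4)), Function('q')(7, -47)), -1) = Pow(Add(Mul(2, Pow(Add(-8, -4), -1), Add(13, 69, Mul(-1, -4))), Pow(-47, -1)), -1) = Pow(Add(Mul(2, Pow(-12, -1), Add(13, 69, 4)), Rational(-1, 47)), -1) = Pow(Add(Mul(2, Rational(-1, 12), 86), Rational(-1, 47)), -1) = Pow(Add(Rational(-43, 3), Rational(-1, 47)), -1) = Pow(Rational(-2024, 141), -1) = Rational(-141, 2024)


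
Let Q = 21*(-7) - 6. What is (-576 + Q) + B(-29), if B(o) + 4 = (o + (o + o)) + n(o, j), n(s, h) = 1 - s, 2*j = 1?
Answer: -790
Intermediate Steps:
j = 1/2 (j = (1/2)*1 = 1/2 ≈ 0.50000)
Q = -153 (Q = -147 - 6 = -153)
B(o) = -3 + 2*o (B(o) = -4 + ((o + (o + o)) + (1 - o)) = -4 + ((o + 2*o) + (1 - o)) = -4 + (3*o + (1 - o)) = -4 + (1 + 2*o) = -3 + 2*o)
(-576 + Q) + B(-29) = (-576 - 153) + (-3 + 2*(-29)) = -729 + (-3 - 58) = -729 - 61 = -790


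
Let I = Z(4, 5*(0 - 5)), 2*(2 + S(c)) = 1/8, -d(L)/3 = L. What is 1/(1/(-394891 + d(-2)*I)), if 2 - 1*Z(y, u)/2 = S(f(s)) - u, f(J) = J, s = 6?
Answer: -1580575/4 ≈ -3.9514e+5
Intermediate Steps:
d(L) = -3*L
S(c) = -31/16 (S(c) = -2 + (1/2)/8 = -2 + (1/2)*(1/8) = -2 + 1/16 = -31/16)
Z(y, u) = 63/8 + 2*u (Z(y, u) = 4 - 2*(-31/16 - u) = 4 + (31/8 + 2*u) = 63/8 + 2*u)
I = -337/8 (I = 63/8 + 2*(5*(0 - 5)) = 63/8 + 2*(5*(-5)) = 63/8 + 2*(-25) = 63/8 - 50 = -337/8 ≈ -42.125)
1/(1/(-394891 + d(-2)*I)) = 1/(1/(-394891 - 3*(-2)*(-337/8))) = 1/(1/(-394891 + 6*(-337/8))) = 1/(1/(-394891 - 1011/4)) = 1/(1/(-1580575/4)) = 1/(-4/1580575) = -1580575/4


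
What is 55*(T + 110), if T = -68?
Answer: 2310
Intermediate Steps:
55*(T + 110) = 55*(-68 + 110) = 55*42 = 2310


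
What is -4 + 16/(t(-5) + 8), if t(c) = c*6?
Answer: -52/11 ≈ -4.7273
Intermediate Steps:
t(c) = 6*c
-4 + 16/(t(-5) + 8) = -4 + 16/(6*(-5) + 8) = -4 + 16/(-30 + 8) = -4 + 16/(-22) = -4 + 16*(-1/22) = -4 - 8/11 = -52/11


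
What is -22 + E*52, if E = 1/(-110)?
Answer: -1236/55 ≈ -22.473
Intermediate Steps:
E = -1/110 ≈ -0.0090909
-22 + E*52 = -22 - 1/110*52 = -22 - 26/55 = -1236/55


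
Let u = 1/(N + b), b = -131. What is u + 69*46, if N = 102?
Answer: 92045/29 ≈ 3174.0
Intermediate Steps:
u = -1/29 (u = 1/(102 - 131) = 1/(-29) = -1/29 ≈ -0.034483)
u + 69*46 = -1/29 + 69*46 = -1/29 + 3174 = 92045/29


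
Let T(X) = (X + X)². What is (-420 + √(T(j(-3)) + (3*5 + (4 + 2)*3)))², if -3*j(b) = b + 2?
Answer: (1260 - √301)²/9 ≈ 1.7158e+5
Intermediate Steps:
j(b) = -⅔ - b/3 (j(b) = -(b + 2)/3 = -(2 + b)/3 = -⅔ - b/3)
T(X) = 4*X² (T(X) = (2*X)² = 4*X²)
(-420 + √(T(j(-3)) + (3*5 + (4 + 2)*3)))² = (-420 + √(4*(-⅔ - ⅓*(-3))² + (3*5 + (4 + 2)*3)))² = (-420 + √(4*(-⅔ + 1)² + (15 + 6*3)))² = (-420 + √(4*(⅓)² + (15 + 18)))² = (-420 + √(4*(⅑) + 33))² = (-420 + √(4/9 + 33))² = (-420 + √(301/9))² = (-420 + √301/3)²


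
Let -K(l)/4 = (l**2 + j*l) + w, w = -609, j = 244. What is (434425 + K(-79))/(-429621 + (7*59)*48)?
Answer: -489001/409797 ≈ -1.1933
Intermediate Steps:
K(l) = 2436 - 976*l - 4*l**2 (K(l) = -4*((l**2 + 244*l) - 609) = -4*(-609 + l**2 + 244*l) = 2436 - 976*l - 4*l**2)
(434425 + K(-79))/(-429621 + (7*59)*48) = (434425 + (2436 - 976*(-79) - 4*(-79)**2))/(-429621 + (7*59)*48) = (434425 + (2436 + 77104 - 4*6241))/(-429621 + 413*48) = (434425 + (2436 + 77104 - 24964))/(-429621 + 19824) = (434425 + 54576)/(-409797) = 489001*(-1/409797) = -489001/409797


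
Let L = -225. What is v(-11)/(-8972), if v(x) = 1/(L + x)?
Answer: 1/2117392 ≈ 4.7228e-7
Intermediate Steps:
v(x) = 1/(-225 + x)
v(-11)/(-8972) = 1/(-225 - 11*(-8972)) = -1/8972/(-236) = -1/236*(-1/8972) = 1/2117392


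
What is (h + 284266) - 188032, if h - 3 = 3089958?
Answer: 3186195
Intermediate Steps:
h = 3089961 (h = 3 + 3089958 = 3089961)
(h + 284266) - 188032 = (3089961 + 284266) - 188032 = 3374227 - 188032 = 3186195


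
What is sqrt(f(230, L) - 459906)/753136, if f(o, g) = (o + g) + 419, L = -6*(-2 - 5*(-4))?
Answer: I*sqrt(459365)/753136 ≈ 0.00089992*I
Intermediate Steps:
L = -108 (L = -6*(-2 + 20) = -6*18 = -108)
f(o, g) = 419 + g + o (f(o, g) = (g + o) + 419 = 419 + g + o)
sqrt(f(230, L) - 459906)/753136 = sqrt((419 - 108 + 230) - 459906)/753136 = sqrt(541 - 459906)*(1/753136) = sqrt(-459365)*(1/753136) = (I*sqrt(459365))*(1/753136) = I*sqrt(459365)/753136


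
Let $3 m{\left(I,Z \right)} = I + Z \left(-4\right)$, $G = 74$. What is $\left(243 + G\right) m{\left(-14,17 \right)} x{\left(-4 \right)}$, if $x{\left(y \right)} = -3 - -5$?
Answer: $- \frac{51988}{3} \approx -17329.0$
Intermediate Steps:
$m{\left(I,Z \right)} = - \frac{4 Z}{3} + \frac{I}{3}$ ($m{\left(I,Z \right)} = \frac{I + Z \left(-4\right)}{3} = \frac{I - 4 Z}{3} = - \frac{4 Z}{3} + \frac{I}{3}$)
$x{\left(y \right)} = 2$ ($x{\left(y \right)} = -3 + 5 = 2$)
$\left(243 + G\right) m{\left(-14,17 \right)} x{\left(-4 \right)} = \left(243 + 74\right) \left(\left(- \frac{4}{3}\right) 17 + \frac{1}{3} \left(-14\right)\right) 2 = 317 \left(- \frac{68}{3} - \frac{14}{3}\right) 2 = 317 \left(- \frac{82}{3}\right) 2 = \left(- \frac{25994}{3}\right) 2 = - \frac{51988}{3}$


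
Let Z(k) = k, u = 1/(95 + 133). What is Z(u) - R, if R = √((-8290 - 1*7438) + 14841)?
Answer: 1/228 - I*√887 ≈ 0.004386 - 29.783*I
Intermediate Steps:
u = 1/228 ≈ 0.0043860
R = I*√887 (R = √((-8290 - 7438) + 14841) = √(-15728 + 14841) = √(-887) = I*√887 ≈ 29.783*I)
Z(u) - R = 1/228 - I*√887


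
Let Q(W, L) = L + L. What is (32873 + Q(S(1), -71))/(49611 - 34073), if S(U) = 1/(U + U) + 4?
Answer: 32731/15538 ≈ 2.1065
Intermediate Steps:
S(U) = 4 + 1/(2*U) (S(U) = 1/(2*U) + 4 = 4 + 1/(2*U))
Q(W, L) = 2*L
(32873 + Q(S(1), -71))/(49611 - 34073) = (32873 + 2*(-71))/(49611 - 34073) = (32873 - 142)/15538 = 32731*(1/15538) = 32731/15538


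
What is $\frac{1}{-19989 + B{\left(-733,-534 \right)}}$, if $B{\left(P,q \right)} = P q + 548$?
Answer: $\frac{1}{371981} \approx 2.6883 \cdot 10^{-6}$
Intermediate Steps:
$B{\left(P,q \right)} = 548 + P q$
$\frac{1}{-19989 + B{\left(-733,-534 \right)}} = \frac{1}{-19989 + \left(548 - -391422\right)} = \frac{1}{-19989 + \left(548 + 391422\right)} = \frac{1}{-19989 + 391970} = \frac{1}{371981}$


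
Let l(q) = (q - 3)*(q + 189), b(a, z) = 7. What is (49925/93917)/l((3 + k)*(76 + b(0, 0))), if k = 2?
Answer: 49925/23371057616 ≈ 2.1362e-6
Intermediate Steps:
l(q) = (-3 + q)*(189 + q)
(49925/93917)/l((3 + k)*(76 + b(0, 0))) = (49925/93917)/(-567 + ((3 + 2)*(76 + 7))² + 186*((3 + 2)*(76 + 7))) = (49925*(1/93917))/(-567 + (5*83)² + 186*(5*83)) = 49925/(93917*(-567 + 415² + 186*415)) = 49925/(93917*(-567 + 172225 + 77190)) = (49925/93917)/248848 = (49925/93917)*(1/248848) = 49925/23371057616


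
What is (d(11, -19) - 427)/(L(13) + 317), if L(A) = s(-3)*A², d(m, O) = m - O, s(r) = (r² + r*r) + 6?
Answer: -397/4373 ≈ -0.090784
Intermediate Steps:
s(r) = 6 + 2*r² (s(r) = (r² + r²) + 6 = 2*r² + 6 = 6 + 2*r²)
L(A) = 24*A² (L(A) = (6 + 2*(-3)²)*A² = (6 + 2*9)*A² = (6 + 18)*A² = 24*A²)
(d(11, -19) - 427)/(L(13) + 317) = ((11 - 1*(-19)) - 427)/(24*13² + 317) = ((11 + 19) - 427)/(24*169 + 317) = (30 - 427)/(4056 + 317) = -397/4373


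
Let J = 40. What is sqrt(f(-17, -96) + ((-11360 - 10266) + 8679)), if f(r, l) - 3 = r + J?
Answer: I*sqrt(12921) ≈ 113.67*I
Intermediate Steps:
f(r, l) = 43 + r (f(r, l) = 3 + (r + 40) = 3 + (40 + r) = 43 + r)
sqrt(f(-17, -96) + ((-11360 - 10266) + 8679)) = sqrt((43 - 17) + ((-11360 - 10266) + 8679)) = sqrt(26 + (-21626 + 8679)) = sqrt(26 - 12947) = sqrt(-12921) = I*sqrt(12921)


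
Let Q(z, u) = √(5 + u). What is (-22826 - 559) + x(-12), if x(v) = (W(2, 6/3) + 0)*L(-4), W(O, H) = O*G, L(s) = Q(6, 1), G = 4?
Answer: -23385 + 8*√6 ≈ -23365.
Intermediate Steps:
L(s) = √6 (L(s) = √(5 + 1) = √6)
W(O, H) = 4*O (W(O, H) = O*4 = 4*O)
x(v) = 8*√6 (x(v) = (4*2 + 0)*√6 = (8 + 0)*√6 = 8*√6)
(-22826 - 559) + x(-12) = (-22826 - 559) + 8*√6 = -23385 + 8*√6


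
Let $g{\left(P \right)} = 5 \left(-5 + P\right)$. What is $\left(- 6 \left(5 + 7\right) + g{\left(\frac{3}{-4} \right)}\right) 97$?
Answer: $- \frac{39091}{4} \approx -9772.8$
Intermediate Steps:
$g{\left(P \right)} = -25 + 5 P$
$\left(- 6 \left(5 + 7\right) + g{\left(\frac{3}{-4} \right)}\right) 97 = \left(- 6 \left(5 + 7\right) - \left(25 - 5 \frac{3}{-4}\right)\right) 97 = \left(\left(-6\right) 12 - \left(25 - 5 \cdot 3 \left(- \frac{1}{4}\right)\right)\right) 97 = \left(-72 + \left(-25 + 5 \left(- \frac{3}{4}\right)\right)\right) 97 = \left(-72 - \frac{115}{4}\right) 97 = \left(- \frac{403}{4}\right) 97 = - \frac{39091}{4}$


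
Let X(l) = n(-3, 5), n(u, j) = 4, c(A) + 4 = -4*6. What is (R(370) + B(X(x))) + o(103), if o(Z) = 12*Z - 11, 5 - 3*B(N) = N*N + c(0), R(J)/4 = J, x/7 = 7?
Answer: 8132/3 ≈ 2710.7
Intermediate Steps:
c(A) = -28 (c(A) = -4 - 4*6 = -4 - 24 = -28)
x = 49 (x = 7*7 = 49)
R(J) = 4*J
X(l) = 4
B(N) = 11 - N²/3 (B(N) = 5/3 - (N*N - 28)/3 = 5/3 - (N² - 28)/3 = 5/3 - (-28 + N²)/3 = 5/3 + (28/3 - N²/3) = 11 - N²/3)
o(Z) = -11 + 12*Z
(R(370) + B(X(x))) + o(103) = (4*370 + (11 - ⅓*4²)) + (-11 + 12*103) = (1480 + (11 - ⅓*16)) + (-11 + 1236) = (1480 + (11 - 16/3)) + 1225 = (1480 + 17/3) + 1225 = 4457/3 + 1225 = 8132/3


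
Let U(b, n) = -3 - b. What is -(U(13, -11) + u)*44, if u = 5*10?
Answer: -1496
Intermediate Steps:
u = 50
-(U(13, -11) + u)*44 = -((-3 - 1*13) + 50)*44 = -((-3 - 13) + 50)*44 = -(-16 + 50)*44 = -34*44 = -1*1496 = -1496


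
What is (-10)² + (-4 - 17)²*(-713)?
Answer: -314333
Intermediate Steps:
(-10)² + (-4 - 17)²*(-713) = 100 + (-21)²*(-713) = 100 + 441*(-713) = 100 - 314433 = -314333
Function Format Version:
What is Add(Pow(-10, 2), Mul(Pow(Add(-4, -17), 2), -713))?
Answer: -314333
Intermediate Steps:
Add(Pow(-10, 2), Mul(Pow(Add(-4, -17), 2), -713)) = Add(100, Mul(Pow(-21, 2), -713)) = Add(100, Mul(441, -713)) = Add(100, -314433) = -314333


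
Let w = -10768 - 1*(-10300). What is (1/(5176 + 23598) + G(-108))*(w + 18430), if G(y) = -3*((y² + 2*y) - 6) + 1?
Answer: -8870242257569/14387 ≈ -6.1655e+8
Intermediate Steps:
w = -468 (w = -10768 + 10300 = -468)
G(y) = 19 - 6*y - 3*y² (G(y) = -3*(-6 + y² + 2*y) + 1 = (18 - 6*y - 3*y²) + 1 = 19 - 6*y - 3*y²)
(1/(5176 + 23598) + G(-108))*(w + 18430) = (1/(5176 + 23598) + (19 - 6*(-108) - 3*(-108)²))*(-468 + 18430) = (1/28774 + (19 + 648 - 3*11664))*17962 = (1/28774 + (19 + 648 - 34992))*17962 = (1/28774 - 34325)*17962 = -987667549/28774*17962 = -8870242257569/14387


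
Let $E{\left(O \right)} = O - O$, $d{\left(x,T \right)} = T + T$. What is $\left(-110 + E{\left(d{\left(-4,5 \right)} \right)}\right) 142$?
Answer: $-15620$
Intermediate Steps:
$d{\left(x,T \right)} = 2 T$
$E{\left(O \right)} = 0$
$\left(-110 + E{\left(d{\left(-4,5 \right)} \right)}\right) 142 = \left(-110 + 0\right) 142 = \left(-110\right) 142 = -15620$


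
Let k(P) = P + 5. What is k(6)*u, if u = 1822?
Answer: 20042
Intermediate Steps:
k(P) = 5 + P
k(6)*u = (5 + 6)*1822 = 11*1822 = 20042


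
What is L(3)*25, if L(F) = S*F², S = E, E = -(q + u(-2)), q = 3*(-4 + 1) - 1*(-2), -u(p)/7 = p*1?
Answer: -1575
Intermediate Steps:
u(p) = -7*p
q = -7 (q = 3*(-3) + 2 = -9 + 2 = -7)
E = -7 (E = -(-7 - 7*(-2)) = -(-7 + 14) = -1*7 = -7)
S = -7
L(F) = -7*F²
L(3)*25 = -7*3²*25 = -7*9*25 = -63*25 = -1575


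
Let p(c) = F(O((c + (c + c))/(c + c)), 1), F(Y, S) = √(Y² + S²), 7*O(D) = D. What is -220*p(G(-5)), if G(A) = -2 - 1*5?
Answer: -110*√205/7 ≈ -224.99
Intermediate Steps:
O(D) = D/7
G(A) = -7 (G(A) = -2 - 5 = -7)
F(Y, S) = √(S² + Y²)
p(c) = √205/14 (p(c) = √(1² + (((c + (c + c))/(c + c))/7)²) = √(1 + (((c + 2*c)/((2*c)))/7)²) = √(1 + (((3*c)*(1/(2*c)))/7)²) = √(1 + ((⅐)*(3/2))²) = √(1 + (3/14)²) = √(1 + 9/196) = √(205/196) = √205/14)
-220*p(G(-5)) = -110*√205/7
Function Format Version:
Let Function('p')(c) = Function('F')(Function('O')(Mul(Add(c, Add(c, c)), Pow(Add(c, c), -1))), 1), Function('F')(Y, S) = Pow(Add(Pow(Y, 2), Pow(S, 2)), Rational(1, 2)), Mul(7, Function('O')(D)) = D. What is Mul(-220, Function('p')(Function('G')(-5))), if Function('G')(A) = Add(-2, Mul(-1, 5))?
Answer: Mul(Rational(-110, 7), Pow(205, Rational(1, 2))) ≈ -224.99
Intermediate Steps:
Function('O')(D) = Mul(Rational(1, 7), D)
Function('G')(A) = -7 (Function('G')(A) = Add(-2, -5) = -7)
Function('F')(Y, S) = Pow(Add(Pow(S, 2), Pow(Y, 2)), Rational(1, 2))
Function('p')(c) = Mul(Rational(1, 14), Pow(205, Rational(1, 2))) (Function('p')(c) = Pow(Add(Pow(1, 2), Pow(Mul(Rational(1, 7), Mul(Add(c, Add(c, c)), Pow(Add(c, c), -1))), 2)), Rational(1, 2)) = Pow(Add(1, Pow(Mul(Rational(1, 7), Mul(Add(c, Mul(2, c)), Pow(Mul(2, c), -1))), 2)), Rational(1, 2)) = Pow(Add(1, Pow(Mul(Rational(1, 7), Mul(Mul(3, c), Mul(Rational(1, 2), Pow(c, -1)))), 2)), Rational(1, 2)) = Pow(Add(1, Pow(Mul(Rational(1, 7), Rational(3, 2)), 2)), Rational(1, 2)) = Pow(Add(1, Pow(Rational(3, 14), 2)), Rational(1, 2)) = Pow(Add(1, Rational(9, 196)), Rational(1, 2)) = Pow(Rational(205, 196), Rational(1, 2)) = Mul(Rational(1, 14), Pow(205, Rational(1, 2))))
Mul(-220, Function('p')(Function('G')(-5))) = Mul(-220, Mul(Rational(1, 14), Pow(205, Rational(1, 2)))) = Mul(Rational(-110, 7), Pow(205, Rational(1, 2)))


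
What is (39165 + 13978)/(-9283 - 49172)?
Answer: -53143/58455 ≈ -0.90913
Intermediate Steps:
(39165 + 13978)/(-9283 - 49172) = 53143/(-58455) = 53143*(-1/58455) = -53143/58455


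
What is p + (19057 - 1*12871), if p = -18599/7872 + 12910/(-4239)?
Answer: 68747563069/11123136 ≈ 6180.6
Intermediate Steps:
p = -60156227/11123136 (p = -18599*1/7872 + 12910*(-1/4239) = -18599/7872 - 12910/4239 = -60156227/11123136 ≈ -5.4082)
p + (19057 - 1*12871) = -60156227/11123136 + (19057 - 1*12871) = -60156227/11123136 + (19057 - 12871) = -60156227/11123136 + 6186 = 68747563069/11123136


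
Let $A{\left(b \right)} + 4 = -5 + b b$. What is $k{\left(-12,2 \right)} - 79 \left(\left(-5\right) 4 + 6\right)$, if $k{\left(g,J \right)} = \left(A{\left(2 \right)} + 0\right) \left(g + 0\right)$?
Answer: $1166$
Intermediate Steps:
$A{\left(b \right)} = -9 + b^{2}$ ($A{\left(b \right)} = -4 + \left(-5 + b b\right) = -4 + \left(-5 + b^{2}\right) = -9 + b^{2}$)
$k{\left(g,J \right)} = - 5 g$ ($k{\left(g,J \right)} = \left(\left(-9 + 2^{2}\right) + 0\right) \left(g + 0\right) = \left(\left(-9 + 4\right) + 0\right) g = \left(-5 + 0\right) g = - 5 g$)
$k{\left(-12,2 \right)} - 79 \left(\left(-5\right) 4 + 6\right) = \left(-5\right) \left(-12\right) - 79 \left(\left(-5\right) 4 + 6\right) = 60 - 79 \left(-20 + 6\right) = 60 - -1106 = 60 + 1106 = 1166$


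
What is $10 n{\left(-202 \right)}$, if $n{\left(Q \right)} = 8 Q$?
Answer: $-16160$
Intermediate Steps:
$10 n{\left(-202 \right)} = 10 \cdot 8 \left(-202\right) = 10 \left(-1616\right) = -16160$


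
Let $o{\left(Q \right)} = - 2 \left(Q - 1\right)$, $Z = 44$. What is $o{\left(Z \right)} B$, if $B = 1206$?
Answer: $-103716$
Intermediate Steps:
$o{\left(Q \right)} = 2 - 2 Q$ ($o{\left(Q \right)} = - 2 \left(-1 + Q\right) = 2 - 2 Q$)
$o{\left(Z \right)} B = \left(2 - 88\right) 1206 = \left(-86\right) 1206 = -103716$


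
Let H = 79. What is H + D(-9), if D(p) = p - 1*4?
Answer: 66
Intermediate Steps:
D(p) = -4 + p (D(p) = p - 4 = -4 + p)
H + D(-9) = 79 + (-4 - 9) = 79 - 13 = 66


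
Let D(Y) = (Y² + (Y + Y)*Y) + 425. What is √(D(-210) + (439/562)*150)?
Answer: 5*√419574026/281 ≈ 364.48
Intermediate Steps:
D(Y) = 425 + 3*Y² (D(Y) = (Y² + (2*Y)*Y) + 425 = (Y² + 2*Y²) + 425 = 3*Y² + 425 = 425 + 3*Y²)
√(D(-210) + (439/562)*150) = √((425 + 3*(-210)²) + (439/562)*150) = √((425 + 3*44100) + (439*(1/562))*150) = √((425 + 132300) + (439/562)*150) = √(132725 + 32925/281) = √(37328650/281) = 5*√419574026/281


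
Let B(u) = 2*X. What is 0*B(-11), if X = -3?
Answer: 0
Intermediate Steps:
B(u) = -6 (B(u) = 2*(-3) = -6)
0*B(-11) = 0*(-6) = 0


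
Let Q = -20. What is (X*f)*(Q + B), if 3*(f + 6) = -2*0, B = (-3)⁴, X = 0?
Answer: 0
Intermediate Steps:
B = 81
f = -6 (f = -6 + (-2*0)/3 = -6 + (⅓)*0 = -6 + 0 = -6)
(X*f)*(Q + B) = (0*(-6))*(-20 + 81) = 0*61 = 0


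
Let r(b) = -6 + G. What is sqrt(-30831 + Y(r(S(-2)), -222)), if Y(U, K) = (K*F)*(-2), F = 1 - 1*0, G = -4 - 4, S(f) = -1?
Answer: I*sqrt(30387) ≈ 174.32*I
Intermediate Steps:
G = -8
F = 1 (F = 1 + 0 = 1)
r(b) = -14 (r(b) = -6 - 8 = -14)
Y(U, K) = -2*K (Y(U, K) = (K*1)*(-2) = K*(-2) = -2*K)
sqrt(-30831 + Y(r(S(-2)), -222)) = sqrt(-30831 - 2*(-222)) = sqrt(-30831 + 444) = sqrt(-30387) = I*sqrt(30387)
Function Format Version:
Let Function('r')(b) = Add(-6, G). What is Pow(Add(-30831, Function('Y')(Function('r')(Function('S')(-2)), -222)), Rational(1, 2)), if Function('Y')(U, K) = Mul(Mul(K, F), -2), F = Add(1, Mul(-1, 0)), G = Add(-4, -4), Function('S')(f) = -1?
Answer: Mul(I, Pow(30387, Rational(1, 2))) ≈ Mul(174.32, I)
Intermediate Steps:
G = -8
F = 1 (F = Add(1, 0) = 1)
Function('r')(b) = -14 (Function('r')(b) = Add(-6, -8) = -14)
Function('Y')(U, K) = Mul(-2, K) (Function('Y')(U, K) = Mul(Mul(K, 1), -2) = Mul(K, -2) = Mul(-2, K))
Pow(Add(-30831, Function('Y')(Function('r')(Function('S')(-2)), -222)), Rational(1, 2)) = Pow(Add(-30831, Mul(-2, -222)), Rational(1, 2)) = Pow(Add(-30831, 444), Rational(1, 2)) = Pow(-30387, Rational(1, 2)) = Mul(I, Pow(30387, Rational(1, 2)))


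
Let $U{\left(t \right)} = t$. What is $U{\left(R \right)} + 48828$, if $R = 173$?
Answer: $49001$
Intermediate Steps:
$U{\left(R \right)} + 48828 = 173 + 48828 = 49001$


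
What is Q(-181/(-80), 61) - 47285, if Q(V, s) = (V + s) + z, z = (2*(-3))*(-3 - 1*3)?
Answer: -3774859/80 ≈ -47186.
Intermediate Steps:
z = 36 (z = -6*(-3 - 3) = -6*(-6) = 36)
Q(V, s) = 36 + V + s (Q(V, s) = (V + s) + 36 = 36 + V + s)
Q(-181/(-80), 61) - 47285 = (36 - 181/(-80) + 61) - 47285 = (36 - 181*(-1/80) + 61) - 47285 = (36 + 181/80 + 61) - 47285 = 7941/80 - 47285 = -3774859/80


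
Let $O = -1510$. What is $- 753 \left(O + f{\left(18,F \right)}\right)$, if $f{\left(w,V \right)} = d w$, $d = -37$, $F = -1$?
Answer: $1638528$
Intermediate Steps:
$f{\left(w,V \right)} = - 37 w$
$- 753 \left(O + f{\left(18,F \right)}\right) = - 753 \left(-1510 - 666\right) = \left(-753\right) \left(-2176\right) = 1638528$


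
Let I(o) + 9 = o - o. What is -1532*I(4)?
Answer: 13788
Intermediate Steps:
I(o) = -9 (I(o) = -9 + (o - o) = -9 + 0 = -9)
-1532*I(4) = -1532*(-9) = 13788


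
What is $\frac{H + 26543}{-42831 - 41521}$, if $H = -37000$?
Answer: $\frac{10457}{84352} \approx 0.12397$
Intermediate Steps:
$\frac{H + 26543}{-42831 - 41521} = \frac{-37000 + 26543}{-42831 - 41521} = - \frac{10457}{-42831 - 41521} = - \frac{10457}{-84352} = \left(-10457\right) \left(- \frac{1}{84352}\right) = \frac{10457}{84352}$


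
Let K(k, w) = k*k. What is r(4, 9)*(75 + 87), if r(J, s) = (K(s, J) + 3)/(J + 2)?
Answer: 2268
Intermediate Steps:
K(k, w) = k²
r(J, s) = (3 + s²)/(2 + J) (r(J, s) = (s² + 3)/(J + 2) = (3 + s²)/(2 + J))
r(4, 9)*(75 + 87) = ((3 + 9²)/(2 + 4))*(75 + 87) = ((3 + 81)/6)*162 = ((⅙)*84)*162 = 14*162 = 2268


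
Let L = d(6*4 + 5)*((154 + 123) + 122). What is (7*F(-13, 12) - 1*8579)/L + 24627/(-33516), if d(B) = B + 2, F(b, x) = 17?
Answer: -25861/18228 ≈ -1.4188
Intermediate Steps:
d(B) = 2 + B
L = 12369 (L = (2 + (6*4 + 5))*((154 + 123) + 122) = (2 + (24 + 5))*(277 + 122) = (2 + 29)*399 = 31*399 = 12369)
(7*F(-13, 12) - 1*8579)/L + 24627/(-33516) = (7*17 - 1*8579)/12369 + 24627/(-33516) = (119 - 8579)*(1/12369) + 24627*(-1/33516) = -8460*1/12369 - 8209/11172 = -2820/4123 - 8209/11172 = -25861/18228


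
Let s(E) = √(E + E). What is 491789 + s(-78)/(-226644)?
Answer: 491789 - I*√39/113322 ≈ 4.9179e+5 - 5.5108e-5*I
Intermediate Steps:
s(E) = √2*√E (s(E) = √(2*E) = √2*√E)
491789 + s(-78)/(-226644) = 491789 + (√2*√(-78))/(-226644) = 491789 + (√2*(I*√78))*(-1/226644) = 491789 + (2*I*√39)*(-1/226644) = 491789 - I*√39/113322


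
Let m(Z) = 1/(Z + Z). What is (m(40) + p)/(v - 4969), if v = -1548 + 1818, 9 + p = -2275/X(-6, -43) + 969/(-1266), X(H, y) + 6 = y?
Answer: -4333597/555233840 ≈ -0.0078050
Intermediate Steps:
X(H, y) = -6 + y
m(Z) = 1/(2*Z)
p = 108303/2954 (p = -9 + (-2275/(-6 - 43) + 969/(-1266)) = -9 + (-2275/(-49) + 969*(-1/1266)) = -9 + (-2275*(-1/49) - 323/422) = -9 + (325/7 - 323/422) = -9 + 134889/2954 = 108303/2954 ≈ 36.663)
v = 270
(m(40) + p)/(v - 4969) = ((½)/40 + 108303/2954)/(270 - 4969) = ((½)*(1/40) + 108303/2954)/(-4699) = (1/80 + 108303/2954)*(-1/4699) = (4333597/118160)*(-1/4699) = -4333597/555233840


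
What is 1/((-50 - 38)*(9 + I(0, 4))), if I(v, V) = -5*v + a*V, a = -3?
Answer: 1/264 ≈ 0.0037879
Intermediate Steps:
I(v, V) = -5*v - 3*V
1/((-50 - 38)*(9 + I(0, 4))) = 1/((-50 - 38)*(9 + (-5*0 - 3*4))) = 1/(-88*(9 + (0 - 12))) = 1/(-88*(9 - 12)) = 1/(-88*(-3)) = 1/264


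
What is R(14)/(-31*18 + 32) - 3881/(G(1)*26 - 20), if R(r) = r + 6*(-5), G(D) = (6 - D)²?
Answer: -1015663/165690 ≈ -6.1299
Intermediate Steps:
R(r) = -30 + r (R(r) = r - 30 = -30 + r)
R(14)/(-31*18 + 32) - 3881/(G(1)*26 - 20) = (-30 + 14)/(-31*18 + 32) - 3881/((-6 + 1)²*26 - 20) = -16/(-558 + 32) - 3881/((-5)²*26 - 20) = -16/(-526) - 3881/(25*26 - 20) = -16*(-1/526) - 3881/(650 - 20) = 8/263 - 3881/630 = -1015663/165690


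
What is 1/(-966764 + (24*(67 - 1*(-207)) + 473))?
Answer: -1/959715 ≈ -1.0420e-6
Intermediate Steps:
1/(-966764 + (24*(67 - 1*(-207)) + 473)) = 1/(-966764 + (24*(67 + 207) + 473)) = 1/(-966764 + (24*274 + 473)) = 1/(-966764 + (6576 + 473)) = 1/(-966764 + 7049) = 1/(-959715) = -1/959715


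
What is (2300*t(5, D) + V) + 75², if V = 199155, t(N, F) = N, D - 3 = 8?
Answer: 216280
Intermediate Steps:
D = 11 (D = 3 + 8 = 11)
(2300*t(5, D) + V) + 75² = (2300*5 + 199155) + 75² = (11500 + 199155) + 5625 = 210655 + 5625 = 216280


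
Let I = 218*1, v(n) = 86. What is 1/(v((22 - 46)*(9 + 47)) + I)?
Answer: 1/304 ≈ 0.0032895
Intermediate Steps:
I = 218
1/(v((22 - 46)*(9 + 47)) + I) = 1/(86 + 218) = 1/304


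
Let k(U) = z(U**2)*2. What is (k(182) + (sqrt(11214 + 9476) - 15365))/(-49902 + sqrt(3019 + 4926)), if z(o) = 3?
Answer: (15359 - sqrt(20690))/(49902 - sqrt(7945)) ≈ 0.30545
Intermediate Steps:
k(U) = 6 (k(U) = 3*2 = 6)
(k(182) + (sqrt(11214 + 9476) - 15365))/(-49902 + sqrt(3019 + 4926)) = (6 + (sqrt(11214 + 9476) - 15365))/(-49902 + sqrt(3019 + 4926)) = (6 + (sqrt(20690) - 15365))/(-49902 + sqrt(7945)) = (6 + (-15365 + sqrt(20690)))/(-49902 + sqrt(7945)) = (-15359 + sqrt(20690))/(-49902 + sqrt(7945))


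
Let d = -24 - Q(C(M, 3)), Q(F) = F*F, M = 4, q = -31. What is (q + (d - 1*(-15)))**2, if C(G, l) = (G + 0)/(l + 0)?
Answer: 141376/81 ≈ 1745.4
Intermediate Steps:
C(G, l) = G/l
Q(F) = F**2
d = -232/9 (d = -24 - (4/3)**2 = -24 - 1*16/9 = -24 - 16/9 = -232/9 ≈ -25.778)
(q + (d - 1*(-15)))**2 = (-31 + (-232/9 - 1*(-15)))**2 = (-31 + (-232/9 + 15))**2 = (-31 - 97/9)**2 = (-376/9)**2 = 141376/81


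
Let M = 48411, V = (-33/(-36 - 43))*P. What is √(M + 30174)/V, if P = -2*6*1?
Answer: -1027*√465/396 ≈ -55.924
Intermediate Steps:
P = -12 (P = -12*1 = -12)
V = -396/79 (V = -33/(-36 - 43)*(-12) = -33/(-79)*(-12) = -33*(-1/79)*(-12) = (33/79)*(-12) = -396/79 ≈ -5.0127)
√(M + 30174)/V = √(48411 + 30174)/(-396/79) = √78585*(-79/396) = (13*√465)*(-79/396) = -1027*√465/396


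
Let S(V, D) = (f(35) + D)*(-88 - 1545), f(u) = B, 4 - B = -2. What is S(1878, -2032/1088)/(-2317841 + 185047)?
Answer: 458873/145029992 ≈ 0.0031640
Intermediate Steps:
B = 6 (B = 4 - 1*(-2) = 4 + 2 = 6)
f(u) = 6
S(V, D) = -9798 - 1633*D (S(V, D) = (6 + D)*(-88 - 1545) = (6 + D)*(-1633) = -9798 - 1633*D)
S(1878, -2032/1088)/(-2317841 + 185047) = (-9798 - (-3318256)/1088)/(-2317841 + 185047) = (-9798 - (-3318256)/1088)/(-2132794) = (-9798 - 1633*(-127/68))*(-1/2132794) = (-9798 + 207391/68)*(-1/2132794) = -458873/68*(-1/2132794) = 458873/145029992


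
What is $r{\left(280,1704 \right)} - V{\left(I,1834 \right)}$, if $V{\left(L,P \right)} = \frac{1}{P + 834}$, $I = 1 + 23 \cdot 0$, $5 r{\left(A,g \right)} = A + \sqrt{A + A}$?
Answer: $\frac{149407}{2668} + \frac{4 \sqrt{35}}{5} \approx 60.732$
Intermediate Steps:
$r{\left(A,g \right)} = \frac{A}{5} + \frac{\sqrt{2} \sqrt{A}}{5}$ ($r{\left(A,g \right)} = \frac{A + \sqrt{A + A}}{5} = \frac{A + \sqrt{2 A}}{5} = \frac{A + \sqrt{2} \sqrt{A}}{5} = \frac{A}{5} + \frac{\sqrt{2} \sqrt{A}}{5}$)
$I = 1$ ($I = 1 + 0 = 1$)
$V{\left(L,P \right)} = \frac{1}{834 + P}$
$r{\left(280,1704 \right)} - V{\left(I,1834 \right)} = \left(\frac{1}{5} \cdot 280 + \frac{\sqrt{2} \sqrt{280}}{5}\right) - \frac{1}{834 + 1834} = \left(56 + \frac{\sqrt{2} \cdot 2 \sqrt{70}}{5}\right) - \frac{1}{2668} = \left(56 + \frac{4 \sqrt{35}}{5}\right) - \frac{1}{2668} = \frac{149407}{2668} + \frac{4 \sqrt{35}}{5}$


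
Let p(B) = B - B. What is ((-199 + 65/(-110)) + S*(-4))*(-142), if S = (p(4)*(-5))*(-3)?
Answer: 311761/11 ≈ 28342.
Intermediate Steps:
p(B) = 0
S = 0 (S = (0*(-5))*(-3) = 0*(-3) = 0)
((-199 + 65/(-110)) + S*(-4))*(-142) = ((-199 + 65/(-110)) + 0*(-4))*(-142) = ((-199 + 65*(-1/110)) + 0)*(-142) = ((-199 - 13/22) + 0)*(-142) = (-4391/22 + 0)*(-142) = -4391/22*(-142) = 311761/11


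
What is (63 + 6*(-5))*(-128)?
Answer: -4224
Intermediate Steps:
(63 + 6*(-5))*(-128) = (63 - 30)*(-128) = 33*(-128) = -4224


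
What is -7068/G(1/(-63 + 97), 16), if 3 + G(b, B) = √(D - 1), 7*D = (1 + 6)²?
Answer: 7068 + 2356*√6 ≈ 12839.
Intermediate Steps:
D = 7 (D = (1 + 6)²/7 = (⅐)*7² = (⅐)*49 = 7)
G(b, B) = -3 + √6 (G(b, B) = -3 + √(7 - 1) = -3 + √6)
-7068/G(1/(-63 + 97), 16) = -7068/(-3 + √6)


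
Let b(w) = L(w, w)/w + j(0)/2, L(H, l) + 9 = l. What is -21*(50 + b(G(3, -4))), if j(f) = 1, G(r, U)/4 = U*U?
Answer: -69027/64 ≈ -1078.5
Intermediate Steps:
G(r, U) = 4*U**2 (G(r, U) = 4*(U*U) = 4*U**2)
L(H, l) = -9 + l
b(w) = 1/2 + (-9 + w)/w (b(w) = (-9 + w)/w + 1/2 = 1/2 + (-9 + w)/w)
-21*(50 + b(G(3, -4))) = -21*(50 + (3/2 - 9/(4*(-4)**2))) = -21*(50 + (3/2 - 9/(4*16))) = -21*(50 + (3/2 - 9/64)) = -21*(50 + 87/64) = -21*3287/64 = -69027/64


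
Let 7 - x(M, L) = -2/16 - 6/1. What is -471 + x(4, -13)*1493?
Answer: 152997/8 ≈ 19125.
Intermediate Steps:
x(M, L) = 105/8 (x(M, L) = 7 - (-2/16 - 6/1) = 7 - (-2*1/16 - 6*1) = 7 - (-⅛ - 6) = 7 - 1*(-49/8) = 7 + 49/8 = 105/8)
-471 + x(4, -13)*1493 = -471 + (105/8)*1493 = -471 + 156765/8 = 152997/8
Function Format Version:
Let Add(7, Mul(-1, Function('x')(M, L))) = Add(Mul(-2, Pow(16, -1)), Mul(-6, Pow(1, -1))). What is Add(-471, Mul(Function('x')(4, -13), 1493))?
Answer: Rational(152997, 8) ≈ 19125.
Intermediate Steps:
Function('x')(M, L) = Rational(105, 8) (Function('x')(M, L) = Add(7, Mul(-1, Add(Mul(-2, Pow(16, -1)), Mul(-6, Pow(1, -1))))) = Add(7, Mul(-1, Add(Mul(-2, Rational(1, 16)), Mul(-6, 1)))) = Add(7, Mul(-1, Add(Rational(-1, 8), -6))) = Add(7, Mul(-1, Rational(-49, 8))) = Add(7, Rational(49, 8)) = Rational(105, 8))
Add(-471, Mul(Function('x')(4, -13), 1493)) = Add(-471, Mul(Rational(105, 8), 1493)) = Add(-471, Rational(156765, 8)) = Rational(152997, 8)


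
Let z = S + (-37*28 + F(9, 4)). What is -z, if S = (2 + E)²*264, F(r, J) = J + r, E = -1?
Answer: 759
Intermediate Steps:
S = 264 (S = (2 - 1)²*264 = 1²*264 = 1*264 = 264)
z = -759 (z = 264 + (-37*28 + (4 + 9)) = 264 + (-1036 + 13) = 264 - 1023 = -759)
-z = -1*(-759) = 759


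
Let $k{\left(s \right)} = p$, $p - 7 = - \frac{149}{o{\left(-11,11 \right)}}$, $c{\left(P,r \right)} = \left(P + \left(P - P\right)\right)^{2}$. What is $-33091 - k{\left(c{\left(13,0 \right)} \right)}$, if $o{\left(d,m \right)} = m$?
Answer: $- \frac{363929}{11} \approx -33084.0$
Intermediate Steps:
$c{\left(P,r \right)} = P^{2}$ ($c{\left(P,r \right)} = \left(P + 0\right)^{2} = P^{2}$)
$p = - \frac{72}{11}$ ($p = 7 - \frac{149}{11} = - \frac{72}{11} \approx -6.5455$)
$k{\left(s \right)} = - \frac{72}{11}$
$-33091 - k{\left(c{\left(13,0 \right)} \right)} = -33091 - - \frac{72}{11} = -33091 + \frac{72}{11} = - \frac{363929}{11}$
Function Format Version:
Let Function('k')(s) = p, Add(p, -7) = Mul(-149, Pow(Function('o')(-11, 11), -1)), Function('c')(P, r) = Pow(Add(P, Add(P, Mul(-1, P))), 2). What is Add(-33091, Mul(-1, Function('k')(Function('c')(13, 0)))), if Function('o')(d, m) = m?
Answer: Rational(-363929, 11) ≈ -33084.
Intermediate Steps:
Function('c')(P, r) = Pow(P, 2) (Function('c')(P, r) = Pow(Add(P, 0), 2) = Pow(P, 2))
p = Rational(-72, 11) (p = Add(7, Mul(-149, Pow(11, -1))) = Add(7, Mul(-149, Rational(1, 11))) = Add(7, Rational(-149, 11)) = Rational(-72, 11) ≈ -6.5455)
Function('k')(s) = Rational(-72, 11)
Add(-33091, Mul(-1, Function('k')(Function('c')(13, 0)))) = Add(-33091, Mul(-1, Rational(-72, 11))) = Add(-33091, Rational(72, 11)) = Rational(-363929, 11)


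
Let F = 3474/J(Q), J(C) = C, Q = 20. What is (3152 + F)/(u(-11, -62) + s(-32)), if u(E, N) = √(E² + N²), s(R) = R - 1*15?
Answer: 1563079/17560 + 33257*√3965/17560 ≈ 208.27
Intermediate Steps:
s(R) = -15 + R (s(R) = R - 15 = -15 + R)
F = 1737/10 (F = 3474/20 = 3474*(1/20) = 1737/10 ≈ 173.70)
(3152 + F)/(u(-11, -62) + s(-32)) = (3152 + 1737/10)/(√((-11)² + (-62)²) + (-15 - 32)) = 33257/(10*(√(121 + 3844) - 47)) = 33257/(10*(√3965 - 47)) = 33257/(10*(-47 + √3965))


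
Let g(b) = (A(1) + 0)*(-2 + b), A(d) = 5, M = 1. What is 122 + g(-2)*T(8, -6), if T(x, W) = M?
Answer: 102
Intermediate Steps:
T(x, W) = 1
g(b) = -10 + 5*b (g(b) = (5 + 0)*(-2 + b) = 5*(-2 + b) = -10 + 5*b)
122 + g(-2)*T(8, -6) = 122 + (-10 + 5*(-2))*1 = 122 + (-10 - 10)*1 = 122 - 20*1 = 122 - 20 = 102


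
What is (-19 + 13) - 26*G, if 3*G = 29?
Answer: -772/3 ≈ -257.33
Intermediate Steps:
G = 29/3 (G = (1/3)*29 = 29/3 ≈ 9.6667)
(-19 + 13) - 26*G = (-19 + 13) - 26*29/3 = -6 - 754/3 = -772/3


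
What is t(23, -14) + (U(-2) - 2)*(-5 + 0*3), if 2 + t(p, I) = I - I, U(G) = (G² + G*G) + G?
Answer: -22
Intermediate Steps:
U(G) = G + 2*G² (U(G) = (G² + G²) + G = 2*G² + G = G + 2*G²)
t(p, I) = -2 (t(p, I) = -2 + (I - I) = -2 + 0 = -2)
t(23, -14) + (U(-2) - 2)*(-5 + 0*3) = -2 + (-2*(1 + 2*(-2)) - 2)*(-5 + 0*3) = -2 + (-2*(1 - 4) - 2)*(-5 + 0) = -2 + (-2*(-3) - 2)*(-5) = -2 + (6 - 2)*(-5) = -2 + 4*(-5) = -2 - 20 = -22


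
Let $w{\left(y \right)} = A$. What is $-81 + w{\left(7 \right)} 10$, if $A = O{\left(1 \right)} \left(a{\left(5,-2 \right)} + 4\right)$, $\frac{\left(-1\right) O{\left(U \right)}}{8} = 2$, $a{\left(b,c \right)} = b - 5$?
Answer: $-721$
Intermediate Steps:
$a{\left(b,c \right)} = -5 + b$ ($a{\left(b,c \right)} = b - 5 = -5 + b$)
$O{\left(U \right)} = -16$ ($O{\left(U \right)} = \left(-8\right) 2 = -16$)
$A = -64$ ($A = - 16 \left(\left(-5 + 5\right) + 4\right) = - 16 \left(0 + 4\right) = \left(-16\right) 4 = -64$)
$w{\left(y \right)} = -64$
$-81 + w{\left(7 \right)} 10 = -81 - 640 = -721$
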